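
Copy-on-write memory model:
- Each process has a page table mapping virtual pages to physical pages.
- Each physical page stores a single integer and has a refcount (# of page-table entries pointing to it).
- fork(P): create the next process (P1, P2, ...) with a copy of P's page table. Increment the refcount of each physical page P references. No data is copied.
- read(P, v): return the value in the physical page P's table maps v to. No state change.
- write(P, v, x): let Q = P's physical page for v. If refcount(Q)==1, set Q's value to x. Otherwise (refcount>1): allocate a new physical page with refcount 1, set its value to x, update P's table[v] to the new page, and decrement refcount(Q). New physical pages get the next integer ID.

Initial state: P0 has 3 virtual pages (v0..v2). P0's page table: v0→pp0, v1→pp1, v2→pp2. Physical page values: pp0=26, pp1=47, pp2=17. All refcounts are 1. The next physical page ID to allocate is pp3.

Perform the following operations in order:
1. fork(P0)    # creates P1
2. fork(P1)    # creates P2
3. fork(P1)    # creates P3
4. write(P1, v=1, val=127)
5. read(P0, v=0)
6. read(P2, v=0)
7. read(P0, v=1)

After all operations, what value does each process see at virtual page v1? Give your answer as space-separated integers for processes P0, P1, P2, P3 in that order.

Op 1: fork(P0) -> P1. 3 ppages; refcounts: pp0:2 pp1:2 pp2:2
Op 2: fork(P1) -> P2. 3 ppages; refcounts: pp0:3 pp1:3 pp2:3
Op 3: fork(P1) -> P3. 3 ppages; refcounts: pp0:4 pp1:4 pp2:4
Op 4: write(P1, v1, 127). refcount(pp1)=4>1 -> COPY to pp3. 4 ppages; refcounts: pp0:4 pp1:3 pp2:4 pp3:1
Op 5: read(P0, v0) -> 26. No state change.
Op 6: read(P2, v0) -> 26. No state change.
Op 7: read(P0, v1) -> 47. No state change.
P0: v1 -> pp1 = 47
P1: v1 -> pp3 = 127
P2: v1 -> pp1 = 47
P3: v1 -> pp1 = 47

Answer: 47 127 47 47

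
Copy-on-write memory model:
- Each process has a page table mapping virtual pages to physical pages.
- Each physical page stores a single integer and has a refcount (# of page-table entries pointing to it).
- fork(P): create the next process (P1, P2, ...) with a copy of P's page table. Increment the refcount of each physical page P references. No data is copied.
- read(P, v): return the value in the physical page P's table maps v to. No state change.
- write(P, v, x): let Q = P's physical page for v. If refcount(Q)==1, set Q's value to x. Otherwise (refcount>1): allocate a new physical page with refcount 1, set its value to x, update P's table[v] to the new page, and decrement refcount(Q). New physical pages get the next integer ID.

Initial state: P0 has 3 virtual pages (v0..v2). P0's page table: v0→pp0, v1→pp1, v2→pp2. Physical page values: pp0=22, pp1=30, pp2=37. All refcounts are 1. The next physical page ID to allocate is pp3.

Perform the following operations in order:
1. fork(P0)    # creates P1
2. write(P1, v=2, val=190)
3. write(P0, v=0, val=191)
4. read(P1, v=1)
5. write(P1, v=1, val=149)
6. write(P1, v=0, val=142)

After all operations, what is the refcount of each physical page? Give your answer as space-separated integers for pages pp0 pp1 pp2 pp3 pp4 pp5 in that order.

Answer: 1 1 1 1 1 1

Derivation:
Op 1: fork(P0) -> P1. 3 ppages; refcounts: pp0:2 pp1:2 pp2:2
Op 2: write(P1, v2, 190). refcount(pp2)=2>1 -> COPY to pp3. 4 ppages; refcounts: pp0:2 pp1:2 pp2:1 pp3:1
Op 3: write(P0, v0, 191). refcount(pp0)=2>1 -> COPY to pp4. 5 ppages; refcounts: pp0:1 pp1:2 pp2:1 pp3:1 pp4:1
Op 4: read(P1, v1) -> 30. No state change.
Op 5: write(P1, v1, 149). refcount(pp1)=2>1 -> COPY to pp5. 6 ppages; refcounts: pp0:1 pp1:1 pp2:1 pp3:1 pp4:1 pp5:1
Op 6: write(P1, v0, 142). refcount(pp0)=1 -> write in place. 6 ppages; refcounts: pp0:1 pp1:1 pp2:1 pp3:1 pp4:1 pp5:1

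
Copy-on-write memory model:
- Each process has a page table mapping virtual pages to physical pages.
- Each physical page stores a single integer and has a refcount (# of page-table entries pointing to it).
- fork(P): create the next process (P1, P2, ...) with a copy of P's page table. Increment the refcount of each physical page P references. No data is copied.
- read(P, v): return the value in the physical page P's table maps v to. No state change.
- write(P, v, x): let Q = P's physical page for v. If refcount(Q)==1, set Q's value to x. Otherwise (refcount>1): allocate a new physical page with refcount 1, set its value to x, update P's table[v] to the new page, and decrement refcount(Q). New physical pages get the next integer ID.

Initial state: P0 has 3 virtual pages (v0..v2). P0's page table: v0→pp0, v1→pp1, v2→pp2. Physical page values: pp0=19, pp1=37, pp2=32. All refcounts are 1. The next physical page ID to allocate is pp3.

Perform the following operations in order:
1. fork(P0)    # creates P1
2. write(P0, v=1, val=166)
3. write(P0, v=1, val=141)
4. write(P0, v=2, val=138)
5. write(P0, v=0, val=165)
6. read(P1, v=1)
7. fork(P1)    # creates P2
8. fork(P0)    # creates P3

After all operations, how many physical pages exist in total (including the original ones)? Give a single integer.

Answer: 6

Derivation:
Op 1: fork(P0) -> P1. 3 ppages; refcounts: pp0:2 pp1:2 pp2:2
Op 2: write(P0, v1, 166). refcount(pp1)=2>1 -> COPY to pp3. 4 ppages; refcounts: pp0:2 pp1:1 pp2:2 pp3:1
Op 3: write(P0, v1, 141). refcount(pp3)=1 -> write in place. 4 ppages; refcounts: pp0:2 pp1:1 pp2:2 pp3:1
Op 4: write(P0, v2, 138). refcount(pp2)=2>1 -> COPY to pp4. 5 ppages; refcounts: pp0:2 pp1:1 pp2:1 pp3:1 pp4:1
Op 5: write(P0, v0, 165). refcount(pp0)=2>1 -> COPY to pp5. 6 ppages; refcounts: pp0:1 pp1:1 pp2:1 pp3:1 pp4:1 pp5:1
Op 6: read(P1, v1) -> 37. No state change.
Op 7: fork(P1) -> P2. 6 ppages; refcounts: pp0:2 pp1:2 pp2:2 pp3:1 pp4:1 pp5:1
Op 8: fork(P0) -> P3. 6 ppages; refcounts: pp0:2 pp1:2 pp2:2 pp3:2 pp4:2 pp5:2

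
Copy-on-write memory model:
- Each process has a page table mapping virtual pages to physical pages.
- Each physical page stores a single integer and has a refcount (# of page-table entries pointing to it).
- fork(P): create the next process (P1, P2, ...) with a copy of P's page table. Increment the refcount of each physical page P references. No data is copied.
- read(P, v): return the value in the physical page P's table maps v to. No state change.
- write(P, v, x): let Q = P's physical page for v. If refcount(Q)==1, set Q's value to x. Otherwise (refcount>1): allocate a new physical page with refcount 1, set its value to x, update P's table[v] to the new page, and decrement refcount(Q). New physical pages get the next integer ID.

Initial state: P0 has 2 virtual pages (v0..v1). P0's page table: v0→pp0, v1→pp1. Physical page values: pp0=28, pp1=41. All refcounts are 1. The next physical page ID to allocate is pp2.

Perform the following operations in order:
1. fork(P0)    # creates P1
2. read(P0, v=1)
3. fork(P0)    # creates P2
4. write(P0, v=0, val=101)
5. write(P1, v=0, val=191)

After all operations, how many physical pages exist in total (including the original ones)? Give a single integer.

Op 1: fork(P0) -> P1. 2 ppages; refcounts: pp0:2 pp1:2
Op 2: read(P0, v1) -> 41. No state change.
Op 3: fork(P0) -> P2. 2 ppages; refcounts: pp0:3 pp1:3
Op 4: write(P0, v0, 101). refcount(pp0)=3>1 -> COPY to pp2. 3 ppages; refcounts: pp0:2 pp1:3 pp2:1
Op 5: write(P1, v0, 191). refcount(pp0)=2>1 -> COPY to pp3. 4 ppages; refcounts: pp0:1 pp1:3 pp2:1 pp3:1

Answer: 4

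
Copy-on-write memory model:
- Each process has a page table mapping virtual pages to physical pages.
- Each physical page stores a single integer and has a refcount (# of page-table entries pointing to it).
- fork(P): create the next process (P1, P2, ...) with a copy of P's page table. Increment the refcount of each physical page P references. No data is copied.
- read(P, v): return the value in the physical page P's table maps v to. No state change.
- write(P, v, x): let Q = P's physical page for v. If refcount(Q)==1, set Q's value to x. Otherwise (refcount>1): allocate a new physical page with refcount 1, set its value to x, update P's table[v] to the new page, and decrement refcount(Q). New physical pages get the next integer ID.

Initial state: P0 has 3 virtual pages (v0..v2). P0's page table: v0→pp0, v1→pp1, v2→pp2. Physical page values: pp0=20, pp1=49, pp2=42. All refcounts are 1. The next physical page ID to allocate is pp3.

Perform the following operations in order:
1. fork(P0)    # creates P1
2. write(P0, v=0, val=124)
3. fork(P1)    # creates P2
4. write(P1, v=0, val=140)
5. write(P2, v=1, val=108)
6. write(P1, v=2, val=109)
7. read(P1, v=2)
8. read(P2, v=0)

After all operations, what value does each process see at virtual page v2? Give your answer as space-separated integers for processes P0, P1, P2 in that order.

Op 1: fork(P0) -> P1. 3 ppages; refcounts: pp0:2 pp1:2 pp2:2
Op 2: write(P0, v0, 124). refcount(pp0)=2>1 -> COPY to pp3. 4 ppages; refcounts: pp0:1 pp1:2 pp2:2 pp3:1
Op 3: fork(P1) -> P2. 4 ppages; refcounts: pp0:2 pp1:3 pp2:3 pp3:1
Op 4: write(P1, v0, 140). refcount(pp0)=2>1 -> COPY to pp4. 5 ppages; refcounts: pp0:1 pp1:3 pp2:3 pp3:1 pp4:1
Op 5: write(P2, v1, 108). refcount(pp1)=3>1 -> COPY to pp5. 6 ppages; refcounts: pp0:1 pp1:2 pp2:3 pp3:1 pp4:1 pp5:1
Op 6: write(P1, v2, 109). refcount(pp2)=3>1 -> COPY to pp6. 7 ppages; refcounts: pp0:1 pp1:2 pp2:2 pp3:1 pp4:1 pp5:1 pp6:1
Op 7: read(P1, v2) -> 109. No state change.
Op 8: read(P2, v0) -> 20. No state change.
P0: v2 -> pp2 = 42
P1: v2 -> pp6 = 109
P2: v2 -> pp2 = 42

Answer: 42 109 42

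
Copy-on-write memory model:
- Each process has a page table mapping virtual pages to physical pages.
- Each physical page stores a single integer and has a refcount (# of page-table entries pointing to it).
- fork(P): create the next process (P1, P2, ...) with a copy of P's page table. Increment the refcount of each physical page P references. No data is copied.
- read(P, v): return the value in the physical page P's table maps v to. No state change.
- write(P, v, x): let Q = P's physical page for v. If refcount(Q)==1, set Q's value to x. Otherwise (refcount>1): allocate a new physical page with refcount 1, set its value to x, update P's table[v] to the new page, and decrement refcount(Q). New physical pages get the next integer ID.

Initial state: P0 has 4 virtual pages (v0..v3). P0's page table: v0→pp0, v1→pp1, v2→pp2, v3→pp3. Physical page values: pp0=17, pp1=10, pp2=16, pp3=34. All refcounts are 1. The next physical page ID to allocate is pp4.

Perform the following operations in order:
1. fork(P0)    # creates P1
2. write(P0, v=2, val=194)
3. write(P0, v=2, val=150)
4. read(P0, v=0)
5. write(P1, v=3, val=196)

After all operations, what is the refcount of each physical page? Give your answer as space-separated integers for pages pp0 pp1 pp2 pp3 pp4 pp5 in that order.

Op 1: fork(P0) -> P1. 4 ppages; refcounts: pp0:2 pp1:2 pp2:2 pp3:2
Op 2: write(P0, v2, 194). refcount(pp2)=2>1 -> COPY to pp4. 5 ppages; refcounts: pp0:2 pp1:2 pp2:1 pp3:2 pp4:1
Op 3: write(P0, v2, 150). refcount(pp4)=1 -> write in place. 5 ppages; refcounts: pp0:2 pp1:2 pp2:1 pp3:2 pp4:1
Op 4: read(P0, v0) -> 17. No state change.
Op 5: write(P1, v3, 196). refcount(pp3)=2>1 -> COPY to pp5. 6 ppages; refcounts: pp0:2 pp1:2 pp2:1 pp3:1 pp4:1 pp5:1

Answer: 2 2 1 1 1 1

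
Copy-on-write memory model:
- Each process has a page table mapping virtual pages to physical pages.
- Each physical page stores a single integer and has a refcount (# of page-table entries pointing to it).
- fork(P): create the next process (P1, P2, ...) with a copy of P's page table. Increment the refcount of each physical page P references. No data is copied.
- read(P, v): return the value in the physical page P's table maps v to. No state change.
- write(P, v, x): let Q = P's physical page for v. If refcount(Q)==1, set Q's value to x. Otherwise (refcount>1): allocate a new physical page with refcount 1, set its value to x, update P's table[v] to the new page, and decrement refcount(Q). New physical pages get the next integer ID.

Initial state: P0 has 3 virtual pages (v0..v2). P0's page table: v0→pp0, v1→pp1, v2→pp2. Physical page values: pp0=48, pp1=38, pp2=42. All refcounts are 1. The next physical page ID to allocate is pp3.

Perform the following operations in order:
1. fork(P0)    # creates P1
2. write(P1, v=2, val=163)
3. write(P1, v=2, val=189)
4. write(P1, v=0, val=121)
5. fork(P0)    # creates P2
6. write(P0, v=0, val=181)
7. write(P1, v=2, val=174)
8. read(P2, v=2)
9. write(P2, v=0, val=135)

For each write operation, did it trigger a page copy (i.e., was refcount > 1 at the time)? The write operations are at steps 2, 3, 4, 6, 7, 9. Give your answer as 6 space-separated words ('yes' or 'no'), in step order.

Op 1: fork(P0) -> P1. 3 ppages; refcounts: pp0:2 pp1:2 pp2:2
Op 2: write(P1, v2, 163). refcount(pp2)=2>1 -> COPY to pp3. 4 ppages; refcounts: pp0:2 pp1:2 pp2:1 pp3:1
Op 3: write(P1, v2, 189). refcount(pp3)=1 -> write in place. 4 ppages; refcounts: pp0:2 pp1:2 pp2:1 pp3:1
Op 4: write(P1, v0, 121). refcount(pp0)=2>1 -> COPY to pp4. 5 ppages; refcounts: pp0:1 pp1:2 pp2:1 pp3:1 pp4:1
Op 5: fork(P0) -> P2. 5 ppages; refcounts: pp0:2 pp1:3 pp2:2 pp3:1 pp4:1
Op 6: write(P0, v0, 181). refcount(pp0)=2>1 -> COPY to pp5. 6 ppages; refcounts: pp0:1 pp1:3 pp2:2 pp3:1 pp4:1 pp5:1
Op 7: write(P1, v2, 174). refcount(pp3)=1 -> write in place. 6 ppages; refcounts: pp0:1 pp1:3 pp2:2 pp3:1 pp4:1 pp5:1
Op 8: read(P2, v2) -> 42. No state change.
Op 9: write(P2, v0, 135). refcount(pp0)=1 -> write in place. 6 ppages; refcounts: pp0:1 pp1:3 pp2:2 pp3:1 pp4:1 pp5:1

yes no yes yes no no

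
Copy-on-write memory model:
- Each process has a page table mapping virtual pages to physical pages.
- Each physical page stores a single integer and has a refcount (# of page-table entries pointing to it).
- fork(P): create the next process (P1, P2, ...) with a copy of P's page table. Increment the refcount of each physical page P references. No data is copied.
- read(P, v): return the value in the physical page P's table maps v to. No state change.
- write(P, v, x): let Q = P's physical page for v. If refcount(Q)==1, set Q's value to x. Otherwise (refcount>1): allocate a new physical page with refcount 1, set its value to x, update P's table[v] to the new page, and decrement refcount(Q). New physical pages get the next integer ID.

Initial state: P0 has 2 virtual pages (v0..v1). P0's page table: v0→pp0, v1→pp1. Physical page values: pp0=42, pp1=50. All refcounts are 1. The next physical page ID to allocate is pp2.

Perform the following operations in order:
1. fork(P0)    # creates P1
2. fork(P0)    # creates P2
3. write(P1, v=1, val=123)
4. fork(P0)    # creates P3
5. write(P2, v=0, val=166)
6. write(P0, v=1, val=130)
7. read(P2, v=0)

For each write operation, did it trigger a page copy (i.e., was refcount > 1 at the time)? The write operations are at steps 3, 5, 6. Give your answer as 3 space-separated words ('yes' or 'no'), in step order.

Op 1: fork(P0) -> P1. 2 ppages; refcounts: pp0:2 pp1:2
Op 2: fork(P0) -> P2. 2 ppages; refcounts: pp0:3 pp1:3
Op 3: write(P1, v1, 123). refcount(pp1)=3>1 -> COPY to pp2. 3 ppages; refcounts: pp0:3 pp1:2 pp2:1
Op 4: fork(P0) -> P3. 3 ppages; refcounts: pp0:4 pp1:3 pp2:1
Op 5: write(P2, v0, 166). refcount(pp0)=4>1 -> COPY to pp3. 4 ppages; refcounts: pp0:3 pp1:3 pp2:1 pp3:1
Op 6: write(P0, v1, 130). refcount(pp1)=3>1 -> COPY to pp4. 5 ppages; refcounts: pp0:3 pp1:2 pp2:1 pp3:1 pp4:1
Op 7: read(P2, v0) -> 166. No state change.

yes yes yes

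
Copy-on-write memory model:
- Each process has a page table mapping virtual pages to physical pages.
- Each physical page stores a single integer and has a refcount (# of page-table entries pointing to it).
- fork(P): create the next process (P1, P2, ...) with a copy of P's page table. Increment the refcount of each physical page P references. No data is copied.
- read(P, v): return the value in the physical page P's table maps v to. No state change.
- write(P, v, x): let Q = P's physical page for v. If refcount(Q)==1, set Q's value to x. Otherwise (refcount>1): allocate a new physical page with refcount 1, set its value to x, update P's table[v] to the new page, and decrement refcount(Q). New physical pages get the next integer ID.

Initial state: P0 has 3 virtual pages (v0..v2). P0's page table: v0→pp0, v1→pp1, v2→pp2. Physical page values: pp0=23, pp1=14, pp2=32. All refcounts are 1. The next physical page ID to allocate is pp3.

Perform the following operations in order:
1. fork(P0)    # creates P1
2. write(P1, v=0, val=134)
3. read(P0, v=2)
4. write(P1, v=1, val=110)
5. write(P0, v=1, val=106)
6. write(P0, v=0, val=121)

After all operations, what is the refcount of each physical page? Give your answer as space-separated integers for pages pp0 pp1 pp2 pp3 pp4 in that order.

Answer: 1 1 2 1 1

Derivation:
Op 1: fork(P0) -> P1. 3 ppages; refcounts: pp0:2 pp1:2 pp2:2
Op 2: write(P1, v0, 134). refcount(pp0)=2>1 -> COPY to pp3. 4 ppages; refcounts: pp0:1 pp1:2 pp2:2 pp3:1
Op 3: read(P0, v2) -> 32. No state change.
Op 4: write(P1, v1, 110). refcount(pp1)=2>1 -> COPY to pp4. 5 ppages; refcounts: pp0:1 pp1:1 pp2:2 pp3:1 pp4:1
Op 5: write(P0, v1, 106). refcount(pp1)=1 -> write in place. 5 ppages; refcounts: pp0:1 pp1:1 pp2:2 pp3:1 pp4:1
Op 6: write(P0, v0, 121). refcount(pp0)=1 -> write in place. 5 ppages; refcounts: pp0:1 pp1:1 pp2:2 pp3:1 pp4:1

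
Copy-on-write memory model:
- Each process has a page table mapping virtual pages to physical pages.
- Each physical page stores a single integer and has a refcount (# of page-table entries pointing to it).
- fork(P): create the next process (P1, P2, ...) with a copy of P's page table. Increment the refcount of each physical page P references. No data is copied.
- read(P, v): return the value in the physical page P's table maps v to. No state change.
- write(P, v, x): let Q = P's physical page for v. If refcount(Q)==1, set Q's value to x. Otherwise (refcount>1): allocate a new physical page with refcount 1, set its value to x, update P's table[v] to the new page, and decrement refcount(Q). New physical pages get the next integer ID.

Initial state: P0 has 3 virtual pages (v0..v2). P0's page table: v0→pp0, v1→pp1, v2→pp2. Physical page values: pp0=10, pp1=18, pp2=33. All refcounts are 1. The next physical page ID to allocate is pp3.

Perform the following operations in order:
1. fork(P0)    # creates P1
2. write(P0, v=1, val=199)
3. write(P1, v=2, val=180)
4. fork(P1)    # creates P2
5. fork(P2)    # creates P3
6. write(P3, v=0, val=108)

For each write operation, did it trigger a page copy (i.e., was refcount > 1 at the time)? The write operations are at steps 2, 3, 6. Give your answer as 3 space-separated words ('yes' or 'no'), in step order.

Op 1: fork(P0) -> P1. 3 ppages; refcounts: pp0:2 pp1:2 pp2:2
Op 2: write(P0, v1, 199). refcount(pp1)=2>1 -> COPY to pp3. 4 ppages; refcounts: pp0:2 pp1:1 pp2:2 pp3:1
Op 3: write(P1, v2, 180). refcount(pp2)=2>1 -> COPY to pp4. 5 ppages; refcounts: pp0:2 pp1:1 pp2:1 pp3:1 pp4:1
Op 4: fork(P1) -> P2. 5 ppages; refcounts: pp0:3 pp1:2 pp2:1 pp3:1 pp4:2
Op 5: fork(P2) -> P3. 5 ppages; refcounts: pp0:4 pp1:3 pp2:1 pp3:1 pp4:3
Op 6: write(P3, v0, 108). refcount(pp0)=4>1 -> COPY to pp5. 6 ppages; refcounts: pp0:3 pp1:3 pp2:1 pp3:1 pp4:3 pp5:1

yes yes yes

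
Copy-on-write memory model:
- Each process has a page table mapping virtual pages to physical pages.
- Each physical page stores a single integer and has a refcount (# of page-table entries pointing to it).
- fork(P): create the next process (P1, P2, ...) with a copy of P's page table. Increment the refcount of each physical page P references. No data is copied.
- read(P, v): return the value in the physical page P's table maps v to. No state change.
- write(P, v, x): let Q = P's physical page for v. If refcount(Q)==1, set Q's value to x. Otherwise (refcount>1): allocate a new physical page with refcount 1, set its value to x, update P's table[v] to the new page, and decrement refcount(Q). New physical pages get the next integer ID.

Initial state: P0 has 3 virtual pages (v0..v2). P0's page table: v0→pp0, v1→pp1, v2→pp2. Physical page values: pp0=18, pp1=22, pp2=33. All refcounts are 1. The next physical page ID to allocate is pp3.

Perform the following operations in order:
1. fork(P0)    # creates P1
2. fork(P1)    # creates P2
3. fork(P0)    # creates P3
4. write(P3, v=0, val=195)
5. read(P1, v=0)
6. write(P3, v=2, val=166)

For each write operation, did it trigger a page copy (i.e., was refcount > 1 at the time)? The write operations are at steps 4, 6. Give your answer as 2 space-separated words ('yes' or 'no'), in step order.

Op 1: fork(P0) -> P1. 3 ppages; refcounts: pp0:2 pp1:2 pp2:2
Op 2: fork(P1) -> P2. 3 ppages; refcounts: pp0:3 pp1:3 pp2:3
Op 3: fork(P0) -> P3. 3 ppages; refcounts: pp0:4 pp1:4 pp2:4
Op 4: write(P3, v0, 195). refcount(pp0)=4>1 -> COPY to pp3. 4 ppages; refcounts: pp0:3 pp1:4 pp2:4 pp3:1
Op 5: read(P1, v0) -> 18. No state change.
Op 6: write(P3, v2, 166). refcount(pp2)=4>1 -> COPY to pp4. 5 ppages; refcounts: pp0:3 pp1:4 pp2:3 pp3:1 pp4:1

yes yes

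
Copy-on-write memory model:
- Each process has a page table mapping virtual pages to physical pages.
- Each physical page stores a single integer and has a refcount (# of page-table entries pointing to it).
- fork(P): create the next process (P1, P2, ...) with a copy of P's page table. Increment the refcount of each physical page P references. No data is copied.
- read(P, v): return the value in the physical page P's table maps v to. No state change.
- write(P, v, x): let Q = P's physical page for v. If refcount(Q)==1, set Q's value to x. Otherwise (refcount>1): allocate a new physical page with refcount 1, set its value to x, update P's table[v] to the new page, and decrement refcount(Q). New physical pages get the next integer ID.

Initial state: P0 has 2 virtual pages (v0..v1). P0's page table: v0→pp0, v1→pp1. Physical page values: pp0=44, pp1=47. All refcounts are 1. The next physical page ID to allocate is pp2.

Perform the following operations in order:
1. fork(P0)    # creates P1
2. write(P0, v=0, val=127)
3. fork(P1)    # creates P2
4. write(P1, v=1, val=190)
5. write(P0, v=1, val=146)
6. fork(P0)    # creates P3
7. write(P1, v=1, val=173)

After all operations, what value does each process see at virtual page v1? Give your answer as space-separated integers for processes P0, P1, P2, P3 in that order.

Answer: 146 173 47 146

Derivation:
Op 1: fork(P0) -> P1. 2 ppages; refcounts: pp0:2 pp1:2
Op 2: write(P0, v0, 127). refcount(pp0)=2>1 -> COPY to pp2. 3 ppages; refcounts: pp0:1 pp1:2 pp2:1
Op 3: fork(P1) -> P2. 3 ppages; refcounts: pp0:2 pp1:3 pp2:1
Op 4: write(P1, v1, 190). refcount(pp1)=3>1 -> COPY to pp3. 4 ppages; refcounts: pp0:2 pp1:2 pp2:1 pp3:1
Op 5: write(P0, v1, 146). refcount(pp1)=2>1 -> COPY to pp4. 5 ppages; refcounts: pp0:2 pp1:1 pp2:1 pp3:1 pp4:1
Op 6: fork(P0) -> P3. 5 ppages; refcounts: pp0:2 pp1:1 pp2:2 pp3:1 pp4:2
Op 7: write(P1, v1, 173). refcount(pp3)=1 -> write in place. 5 ppages; refcounts: pp0:2 pp1:1 pp2:2 pp3:1 pp4:2
P0: v1 -> pp4 = 146
P1: v1 -> pp3 = 173
P2: v1 -> pp1 = 47
P3: v1 -> pp4 = 146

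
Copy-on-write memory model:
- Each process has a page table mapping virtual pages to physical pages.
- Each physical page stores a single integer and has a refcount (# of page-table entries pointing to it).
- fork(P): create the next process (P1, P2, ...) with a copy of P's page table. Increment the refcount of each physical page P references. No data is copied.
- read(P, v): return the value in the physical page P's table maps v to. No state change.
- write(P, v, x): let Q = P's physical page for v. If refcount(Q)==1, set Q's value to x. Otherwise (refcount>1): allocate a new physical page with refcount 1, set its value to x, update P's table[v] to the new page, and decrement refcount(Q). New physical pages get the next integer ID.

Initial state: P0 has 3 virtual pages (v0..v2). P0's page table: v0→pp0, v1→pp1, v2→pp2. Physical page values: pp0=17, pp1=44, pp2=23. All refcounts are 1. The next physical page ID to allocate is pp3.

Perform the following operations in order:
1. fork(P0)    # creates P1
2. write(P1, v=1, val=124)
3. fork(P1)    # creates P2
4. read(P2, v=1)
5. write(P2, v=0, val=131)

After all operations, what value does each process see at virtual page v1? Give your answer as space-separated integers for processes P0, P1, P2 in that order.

Op 1: fork(P0) -> P1. 3 ppages; refcounts: pp0:2 pp1:2 pp2:2
Op 2: write(P1, v1, 124). refcount(pp1)=2>1 -> COPY to pp3. 4 ppages; refcounts: pp0:2 pp1:1 pp2:2 pp3:1
Op 3: fork(P1) -> P2. 4 ppages; refcounts: pp0:3 pp1:1 pp2:3 pp3:2
Op 4: read(P2, v1) -> 124. No state change.
Op 5: write(P2, v0, 131). refcount(pp0)=3>1 -> COPY to pp4. 5 ppages; refcounts: pp0:2 pp1:1 pp2:3 pp3:2 pp4:1
P0: v1 -> pp1 = 44
P1: v1 -> pp3 = 124
P2: v1 -> pp3 = 124

Answer: 44 124 124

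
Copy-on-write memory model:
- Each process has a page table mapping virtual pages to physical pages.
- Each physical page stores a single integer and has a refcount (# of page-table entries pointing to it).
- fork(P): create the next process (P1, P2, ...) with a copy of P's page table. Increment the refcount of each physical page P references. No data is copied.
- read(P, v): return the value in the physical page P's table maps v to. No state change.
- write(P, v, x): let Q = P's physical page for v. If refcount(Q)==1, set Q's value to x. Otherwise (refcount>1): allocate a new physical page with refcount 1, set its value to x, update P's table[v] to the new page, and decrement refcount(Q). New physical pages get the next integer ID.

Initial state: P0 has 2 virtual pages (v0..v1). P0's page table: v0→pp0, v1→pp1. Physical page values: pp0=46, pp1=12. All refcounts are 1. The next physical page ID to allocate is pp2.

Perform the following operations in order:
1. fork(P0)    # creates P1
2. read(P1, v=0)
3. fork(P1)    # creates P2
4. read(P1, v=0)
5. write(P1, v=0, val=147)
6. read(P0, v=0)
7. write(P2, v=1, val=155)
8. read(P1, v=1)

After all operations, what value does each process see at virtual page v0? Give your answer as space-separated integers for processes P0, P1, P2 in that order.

Op 1: fork(P0) -> P1. 2 ppages; refcounts: pp0:2 pp1:2
Op 2: read(P1, v0) -> 46. No state change.
Op 3: fork(P1) -> P2. 2 ppages; refcounts: pp0:3 pp1:3
Op 4: read(P1, v0) -> 46. No state change.
Op 5: write(P1, v0, 147). refcount(pp0)=3>1 -> COPY to pp2. 3 ppages; refcounts: pp0:2 pp1:3 pp2:1
Op 6: read(P0, v0) -> 46. No state change.
Op 7: write(P2, v1, 155). refcount(pp1)=3>1 -> COPY to pp3. 4 ppages; refcounts: pp0:2 pp1:2 pp2:1 pp3:1
Op 8: read(P1, v1) -> 12. No state change.
P0: v0 -> pp0 = 46
P1: v0 -> pp2 = 147
P2: v0 -> pp0 = 46

Answer: 46 147 46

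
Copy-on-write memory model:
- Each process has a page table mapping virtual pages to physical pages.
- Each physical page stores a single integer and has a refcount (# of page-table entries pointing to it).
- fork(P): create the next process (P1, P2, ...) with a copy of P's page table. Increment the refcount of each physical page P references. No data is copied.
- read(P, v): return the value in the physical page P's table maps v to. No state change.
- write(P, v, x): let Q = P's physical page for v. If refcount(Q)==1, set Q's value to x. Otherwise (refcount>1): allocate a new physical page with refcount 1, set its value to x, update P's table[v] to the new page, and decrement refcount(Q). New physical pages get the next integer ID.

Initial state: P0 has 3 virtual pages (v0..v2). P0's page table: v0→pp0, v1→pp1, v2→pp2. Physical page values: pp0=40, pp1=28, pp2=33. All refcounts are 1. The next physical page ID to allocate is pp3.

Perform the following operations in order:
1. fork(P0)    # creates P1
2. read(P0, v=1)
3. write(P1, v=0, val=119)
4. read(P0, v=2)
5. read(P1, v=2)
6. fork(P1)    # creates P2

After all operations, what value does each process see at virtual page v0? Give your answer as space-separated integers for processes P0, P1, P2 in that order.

Op 1: fork(P0) -> P1. 3 ppages; refcounts: pp0:2 pp1:2 pp2:2
Op 2: read(P0, v1) -> 28. No state change.
Op 3: write(P1, v0, 119). refcount(pp0)=2>1 -> COPY to pp3. 4 ppages; refcounts: pp0:1 pp1:2 pp2:2 pp3:1
Op 4: read(P0, v2) -> 33. No state change.
Op 5: read(P1, v2) -> 33. No state change.
Op 6: fork(P1) -> P2. 4 ppages; refcounts: pp0:1 pp1:3 pp2:3 pp3:2
P0: v0 -> pp0 = 40
P1: v0 -> pp3 = 119
P2: v0 -> pp3 = 119

Answer: 40 119 119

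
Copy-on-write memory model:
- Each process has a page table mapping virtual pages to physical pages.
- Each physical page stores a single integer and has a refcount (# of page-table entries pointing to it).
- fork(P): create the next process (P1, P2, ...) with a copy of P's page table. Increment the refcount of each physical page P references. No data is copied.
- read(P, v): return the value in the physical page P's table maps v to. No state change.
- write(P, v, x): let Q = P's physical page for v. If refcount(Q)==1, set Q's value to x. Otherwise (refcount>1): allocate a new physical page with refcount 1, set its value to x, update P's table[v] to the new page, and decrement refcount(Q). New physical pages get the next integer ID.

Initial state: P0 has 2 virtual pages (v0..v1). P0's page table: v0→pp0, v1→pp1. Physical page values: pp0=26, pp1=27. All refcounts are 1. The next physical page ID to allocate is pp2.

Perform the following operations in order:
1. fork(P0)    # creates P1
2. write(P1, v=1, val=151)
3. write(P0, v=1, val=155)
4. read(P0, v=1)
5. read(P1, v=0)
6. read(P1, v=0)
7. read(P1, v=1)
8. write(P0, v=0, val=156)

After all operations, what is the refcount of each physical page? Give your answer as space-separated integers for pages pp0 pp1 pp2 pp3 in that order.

Answer: 1 1 1 1

Derivation:
Op 1: fork(P0) -> P1. 2 ppages; refcounts: pp0:2 pp1:2
Op 2: write(P1, v1, 151). refcount(pp1)=2>1 -> COPY to pp2. 3 ppages; refcounts: pp0:2 pp1:1 pp2:1
Op 3: write(P0, v1, 155). refcount(pp1)=1 -> write in place. 3 ppages; refcounts: pp0:2 pp1:1 pp2:1
Op 4: read(P0, v1) -> 155. No state change.
Op 5: read(P1, v0) -> 26. No state change.
Op 6: read(P1, v0) -> 26. No state change.
Op 7: read(P1, v1) -> 151. No state change.
Op 8: write(P0, v0, 156). refcount(pp0)=2>1 -> COPY to pp3. 4 ppages; refcounts: pp0:1 pp1:1 pp2:1 pp3:1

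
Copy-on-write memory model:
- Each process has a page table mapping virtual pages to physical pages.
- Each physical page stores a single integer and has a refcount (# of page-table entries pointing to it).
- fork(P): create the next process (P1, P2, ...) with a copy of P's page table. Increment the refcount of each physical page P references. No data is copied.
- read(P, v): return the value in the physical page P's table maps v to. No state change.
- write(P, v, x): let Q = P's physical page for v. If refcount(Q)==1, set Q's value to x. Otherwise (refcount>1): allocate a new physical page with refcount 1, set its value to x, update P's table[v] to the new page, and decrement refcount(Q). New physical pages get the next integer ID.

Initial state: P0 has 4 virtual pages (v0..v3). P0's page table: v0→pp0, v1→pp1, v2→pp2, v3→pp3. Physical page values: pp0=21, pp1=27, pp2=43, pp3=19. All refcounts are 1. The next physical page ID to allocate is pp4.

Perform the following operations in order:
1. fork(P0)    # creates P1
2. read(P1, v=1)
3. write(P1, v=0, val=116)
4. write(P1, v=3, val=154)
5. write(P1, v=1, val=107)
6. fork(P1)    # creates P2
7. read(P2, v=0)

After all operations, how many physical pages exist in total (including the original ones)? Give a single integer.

Op 1: fork(P0) -> P1. 4 ppages; refcounts: pp0:2 pp1:2 pp2:2 pp3:2
Op 2: read(P1, v1) -> 27. No state change.
Op 3: write(P1, v0, 116). refcount(pp0)=2>1 -> COPY to pp4. 5 ppages; refcounts: pp0:1 pp1:2 pp2:2 pp3:2 pp4:1
Op 4: write(P1, v3, 154). refcount(pp3)=2>1 -> COPY to pp5. 6 ppages; refcounts: pp0:1 pp1:2 pp2:2 pp3:1 pp4:1 pp5:1
Op 5: write(P1, v1, 107). refcount(pp1)=2>1 -> COPY to pp6. 7 ppages; refcounts: pp0:1 pp1:1 pp2:2 pp3:1 pp4:1 pp5:1 pp6:1
Op 6: fork(P1) -> P2. 7 ppages; refcounts: pp0:1 pp1:1 pp2:3 pp3:1 pp4:2 pp5:2 pp6:2
Op 7: read(P2, v0) -> 116. No state change.

Answer: 7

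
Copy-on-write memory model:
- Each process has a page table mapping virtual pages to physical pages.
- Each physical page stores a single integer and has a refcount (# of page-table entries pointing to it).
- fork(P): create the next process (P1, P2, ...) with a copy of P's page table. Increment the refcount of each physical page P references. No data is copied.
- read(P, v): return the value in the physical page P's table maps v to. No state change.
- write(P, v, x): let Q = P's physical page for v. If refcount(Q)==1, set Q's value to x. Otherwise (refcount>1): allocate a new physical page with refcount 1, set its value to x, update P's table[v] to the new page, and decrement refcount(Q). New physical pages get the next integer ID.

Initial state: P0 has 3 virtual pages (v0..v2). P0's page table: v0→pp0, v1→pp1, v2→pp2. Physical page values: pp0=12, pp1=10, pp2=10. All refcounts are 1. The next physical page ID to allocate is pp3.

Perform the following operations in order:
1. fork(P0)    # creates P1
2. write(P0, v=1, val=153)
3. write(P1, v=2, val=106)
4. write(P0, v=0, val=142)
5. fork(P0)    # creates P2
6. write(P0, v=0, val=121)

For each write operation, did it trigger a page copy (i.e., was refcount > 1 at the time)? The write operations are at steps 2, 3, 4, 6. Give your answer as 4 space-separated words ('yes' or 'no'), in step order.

Op 1: fork(P0) -> P1. 3 ppages; refcounts: pp0:2 pp1:2 pp2:2
Op 2: write(P0, v1, 153). refcount(pp1)=2>1 -> COPY to pp3. 4 ppages; refcounts: pp0:2 pp1:1 pp2:2 pp3:1
Op 3: write(P1, v2, 106). refcount(pp2)=2>1 -> COPY to pp4. 5 ppages; refcounts: pp0:2 pp1:1 pp2:1 pp3:1 pp4:1
Op 4: write(P0, v0, 142). refcount(pp0)=2>1 -> COPY to pp5. 6 ppages; refcounts: pp0:1 pp1:1 pp2:1 pp3:1 pp4:1 pp5:1
Op 5: fork(P0) -> P2. 6 ppages; refcounts: pp0:1 pp1:1 pp2:2 pp3:2 pp4:1 pp5:2
Op 6: write(P0, v0, 121). refcount(pp5)=2>1 -> COPY to pp6. 7 ppages; refcounts: pp0:1 pp1:1 pp2:2 pp3:2 pp4:1 pp5:1 pp6:1

yes yes yes yes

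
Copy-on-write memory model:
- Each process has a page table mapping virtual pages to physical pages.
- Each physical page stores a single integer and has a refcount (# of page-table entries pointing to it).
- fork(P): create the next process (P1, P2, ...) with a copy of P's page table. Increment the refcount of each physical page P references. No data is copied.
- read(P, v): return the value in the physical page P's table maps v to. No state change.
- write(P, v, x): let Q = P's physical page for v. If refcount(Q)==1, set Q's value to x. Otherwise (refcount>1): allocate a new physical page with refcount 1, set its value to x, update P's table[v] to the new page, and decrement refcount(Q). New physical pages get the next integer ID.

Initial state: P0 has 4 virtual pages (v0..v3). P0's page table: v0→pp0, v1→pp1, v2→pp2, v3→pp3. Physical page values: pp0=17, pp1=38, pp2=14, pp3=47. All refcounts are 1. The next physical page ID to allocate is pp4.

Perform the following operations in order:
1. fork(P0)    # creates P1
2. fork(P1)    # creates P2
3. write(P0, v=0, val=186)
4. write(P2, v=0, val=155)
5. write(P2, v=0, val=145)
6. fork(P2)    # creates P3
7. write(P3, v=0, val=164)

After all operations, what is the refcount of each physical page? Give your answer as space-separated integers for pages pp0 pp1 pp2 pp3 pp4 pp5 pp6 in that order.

Answer: 1 4 4 4 1 1 1

Derivation:
Op 1: fork(P0) -> P1. 4 ppages; refcounts: pp0:2 pp1:2 pp2:2 pp3:2
Op 2: fork(P1) -> P2. 4 ppages; refcounts: pp0:3 pp1:3 pp2:3 pp3:3
Op 3: write(P0, v0, 186). refcount(pp0)=3>1 -> COPY to pp4. 5 ppages; refcounts: pp0:2 pp1:3 pp2:3 pp3:3 pp4:1
Op 4: write(P2, v0, 155). refcount(pp0)=2>1 -> COPY to pp5. 6 ppages; refcounts: pp0:1 pp1:3 pp2:3 pp3:3 pp4:1 pp5:1
Op 5: write(P2, v0, 145). refcount(pp5)=1 -> write in place. 6 ppages; refcounts: pp0:1 pp1:3 pp2:3 pp3:3 pp4:1 pp5:1
Op 6: fork(P2) -> P3. 6 ppages; refcounts: pp0:1 pp1:4 pp2:4 pp3:4 pp4:1 pp5:2
Op 7: write(P3, v0, 164). refcount(pp5)=2>1 -> COPY to pp6. 7 ppages; refcounts: pp0:1 pp1:4 pp2:4 pp3:4 pp4:1 pp5:1 pp6:1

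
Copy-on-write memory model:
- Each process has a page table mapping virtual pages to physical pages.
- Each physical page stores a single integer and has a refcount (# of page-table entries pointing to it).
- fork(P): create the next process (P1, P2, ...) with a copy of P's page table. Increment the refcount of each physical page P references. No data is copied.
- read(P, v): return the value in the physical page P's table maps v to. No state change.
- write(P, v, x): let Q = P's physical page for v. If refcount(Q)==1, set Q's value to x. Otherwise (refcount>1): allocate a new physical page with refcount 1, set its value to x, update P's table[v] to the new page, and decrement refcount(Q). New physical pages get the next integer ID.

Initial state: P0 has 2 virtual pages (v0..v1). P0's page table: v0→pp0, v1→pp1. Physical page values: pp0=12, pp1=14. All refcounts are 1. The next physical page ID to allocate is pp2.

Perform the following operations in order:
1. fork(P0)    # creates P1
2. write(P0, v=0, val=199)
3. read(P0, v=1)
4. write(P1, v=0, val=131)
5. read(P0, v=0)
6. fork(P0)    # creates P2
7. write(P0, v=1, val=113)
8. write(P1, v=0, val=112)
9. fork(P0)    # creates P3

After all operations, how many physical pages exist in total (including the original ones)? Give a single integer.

Op 1: fork(P0) -> P1. 2 ppages; refcounts: pp0:2 pp1:2
Op 2: write(P0, v0, 199). refcount(pp0)=2>1 -> COPY to pp2. 3 ppages; refcounts: pp0:1 pp1:2 pp2:1
Op 3: read(P0, v1) -> 14. No state change.
Op 4: write(P1, v0, 131). refcount(pp0)=1 -> write in place. 3 ppages; refcounts: pp0:1 pp1:2 pp2:1
Op 5: read(P0, v0) -> 199. No state change.
Op 6: fork(P0) -> P2. 3 ppages; refcounts: pp0:1 pp1:3 pp2:2
Op 7: write(P0, v1, 113). refcount(pp1)=3>1 -> COPY to pp3. 4 ppages; refcounts: pp0:1 pp1:2 pp2:2 pp3:1
Op 8: write(P1, v0, 112). refcount(pp0)=1 -> write in place. 4 ppages; refcounts: pp0:1 pp1:2 pp2:2 pp3:1
Op 9: fork(P0) -> P3. 4 ppages; refcounts: pp0:1 pp1:2 pp2:3 pp3:2

Answer: 4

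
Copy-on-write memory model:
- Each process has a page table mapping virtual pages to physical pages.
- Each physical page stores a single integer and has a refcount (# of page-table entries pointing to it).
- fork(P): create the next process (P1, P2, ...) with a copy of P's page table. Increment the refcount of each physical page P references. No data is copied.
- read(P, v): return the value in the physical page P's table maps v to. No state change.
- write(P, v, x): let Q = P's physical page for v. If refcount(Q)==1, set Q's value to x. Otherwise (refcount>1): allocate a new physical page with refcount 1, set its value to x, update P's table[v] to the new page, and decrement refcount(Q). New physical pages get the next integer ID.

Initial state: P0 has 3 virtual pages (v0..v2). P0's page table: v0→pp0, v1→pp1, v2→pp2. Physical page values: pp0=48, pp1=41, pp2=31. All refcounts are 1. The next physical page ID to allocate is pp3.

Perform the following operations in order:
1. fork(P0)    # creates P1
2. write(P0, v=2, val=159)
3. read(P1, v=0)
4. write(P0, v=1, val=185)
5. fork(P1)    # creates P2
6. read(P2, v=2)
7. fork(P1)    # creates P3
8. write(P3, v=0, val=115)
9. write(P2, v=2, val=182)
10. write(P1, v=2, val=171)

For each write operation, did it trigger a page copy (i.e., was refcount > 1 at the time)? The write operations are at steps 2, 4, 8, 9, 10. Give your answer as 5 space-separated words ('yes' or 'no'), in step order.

Op 1: fork(P0) -> P1. 3 ppages; refcounts: pp0:2 pp1:2 pp2:2
Op 2: write(P0, v2, 159). refcount(pp2)=2>1 -> COPY to pp3. 4 ppages; refcounts: pp0:2 pp1:2 pp2:1 pp3:1
Op 3: read(P1, v0) -> 48. No state change.
Op 4: write(P0, v1, 185). refcount(pp1)=2>1 -> COPY to pp4. 5 ppages; refcounts: pp0:2 pp1:1 pp2:1 pp3:1 pp4:1
Op 5: fork(P1) -> P2. 5 ppages; refcounts: pp0:3 pp1:2 pp2:2 pp3:1 pp4:1
Op 6: read(P2, v2) -> 31. No state change.
Op 7: fork(P1) -> P3. 5 ppages; refcounts: pp0:4 pp1:3 pp2:3 pp3:1 pp4:1
Op 8: write(P3, v0, 115). refcount(pp0)=4>1 -> COPY to pp5. 6 ppages; refcounts: pp0:3 pp1:3 pp2:3 pp3:1 pp4:1 pp5:1
Op 9: write(P2, v2, 182). refcount(pp2)=3>1 -> COPY to pp6. 7 ppages; refcounts: pp0:3 pp1:3 pp2:2 pp3:1 pp4:1 pp5:1 pp6:1
Op 10: write(P1, v2, 171). refcount(pp2)=2>1 -> COPY to pp7. 8 ppages; refcounts: pp0:3 pp1:3 pp2:1 pp3:1 pp4:1 pp5:1 pp6:1 pp7:1

yes yes yes yes yes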